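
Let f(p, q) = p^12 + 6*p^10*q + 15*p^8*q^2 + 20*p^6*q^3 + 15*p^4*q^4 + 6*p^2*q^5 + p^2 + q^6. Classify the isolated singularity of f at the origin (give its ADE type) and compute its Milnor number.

The Hessian of f at 0 has rank 1. Corank 1: A-series; mu = 5 gives A_5.

Type A5, Milnor number mu = 5.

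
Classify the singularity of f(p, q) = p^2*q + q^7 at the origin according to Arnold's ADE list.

The Hessian of f at 0 has rank 0. Corank 2; j^3 = p^2*q has shape L^2 M (L != M), so D-series; mu = 8 gives D_8.

D_8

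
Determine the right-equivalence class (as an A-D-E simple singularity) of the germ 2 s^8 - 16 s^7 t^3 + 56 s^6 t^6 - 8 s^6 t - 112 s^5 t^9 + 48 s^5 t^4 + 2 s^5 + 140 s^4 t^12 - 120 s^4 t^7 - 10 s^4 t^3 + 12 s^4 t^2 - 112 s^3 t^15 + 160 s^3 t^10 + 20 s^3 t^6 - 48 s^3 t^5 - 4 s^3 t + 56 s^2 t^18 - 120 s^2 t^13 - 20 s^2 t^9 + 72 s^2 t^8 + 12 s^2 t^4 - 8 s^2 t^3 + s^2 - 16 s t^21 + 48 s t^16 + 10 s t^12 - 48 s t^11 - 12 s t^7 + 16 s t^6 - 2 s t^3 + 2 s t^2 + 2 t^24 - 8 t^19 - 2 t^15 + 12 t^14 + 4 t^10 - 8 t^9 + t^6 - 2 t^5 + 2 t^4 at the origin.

A3

The Hessian of f at 0 has rank 1. Corank 1: A-series; mu = 3 gives A_3.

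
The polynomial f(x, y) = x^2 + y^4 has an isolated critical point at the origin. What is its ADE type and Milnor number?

Type A3, Milnor number mu = 3.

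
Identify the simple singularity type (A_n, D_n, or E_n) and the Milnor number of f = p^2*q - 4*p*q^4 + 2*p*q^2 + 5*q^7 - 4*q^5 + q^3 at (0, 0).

Type D_{8}, Milnor number mu = 8.

The Hessian of f at 0 is [[0, 0], [0, 0]] with rank 0, so corank 2. A Groebner basis of the Jacobian ideal J(f) in C{p,q} is {2*p^2/3 + p*q^3 + 11*p*q/6 + 7*q^2/6, -p*q/2 + q^4 - q^2/2, p^3 - 3*p*q^2 - 2*q^3, p^2*q + 2*p*q^2 + q^3}; counting standard monomials gives mu = 8. Corank 2; j^3 = q*(p + q)^2 has shape L^2 M (L != M), so D-series; mu = 8 gives D_8.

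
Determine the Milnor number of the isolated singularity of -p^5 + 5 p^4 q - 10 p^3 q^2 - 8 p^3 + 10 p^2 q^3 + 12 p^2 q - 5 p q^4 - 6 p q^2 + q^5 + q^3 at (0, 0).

The Hessian of f at 0 has rank 0. Corank 2; j^3 = -(2*p - q)^3 is a perfect cube, so E-series; the 5-jet and mu = 8 give E_8.

8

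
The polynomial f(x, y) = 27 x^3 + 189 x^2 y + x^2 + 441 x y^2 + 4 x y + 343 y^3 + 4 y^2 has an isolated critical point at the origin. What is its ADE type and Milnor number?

Type A_{2}, Milnor number mu = 2.

The Hessian of f at 0 is [[2, 4], [4, 8]] with rank 1, so corank 1. A Groebner basis of the Jacobian ideal J(f) in C{x,y} is {y^2, x + 2*y}; counting standard monomials gives mu = 2. Corank 1: A-series; mu = 2 gives A_2.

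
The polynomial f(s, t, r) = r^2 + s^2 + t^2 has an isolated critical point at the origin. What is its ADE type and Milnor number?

The Hessian of f at 0 has rank 3. Corank 0: nondegenerate Morse point, so A_1.

Type A_1, Milnor number mu = 1.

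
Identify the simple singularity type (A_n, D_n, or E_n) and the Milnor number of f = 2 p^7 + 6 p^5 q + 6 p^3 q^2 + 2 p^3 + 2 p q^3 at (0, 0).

Type E_7, Milnor number mu = 7.

The Hessian of f at 0 is [[0, 0], [0, 0]] with rank 0, so corank 2. A Groebner basis of the Jacobian ideal J(f) in C{p,q} is {p^3, p*q^2, 3*p^2 + q^3}; counting standard monomials gives mu = 7. Corank 2; j^3 = 2*p^3 is a perfect cube, so E-series; the 4-jet and mu = 7 give E_7.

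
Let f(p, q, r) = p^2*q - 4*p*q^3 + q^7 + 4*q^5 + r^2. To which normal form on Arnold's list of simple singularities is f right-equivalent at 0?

The Hessian of f at 0 is [[0, 0, 0], [0, 0, 0], [0, 0, 2]] with rank 1, so corank 2. A Groebner basis of the Jacobian ideal J(f) in C{p,q,r} is {p^2*q^2 + 4*p^2/7 - 8*p*q^2/7, p^3 + 8*p^2/7 - 16*p*q^2/7, -p*q/2 + q^3, r}; counting standard monomials gives mu = 8. Corank 2; j^3 = p^2*q has shape L^2 M (L != M), so D-series; mu = 8 gives D_8.

D_8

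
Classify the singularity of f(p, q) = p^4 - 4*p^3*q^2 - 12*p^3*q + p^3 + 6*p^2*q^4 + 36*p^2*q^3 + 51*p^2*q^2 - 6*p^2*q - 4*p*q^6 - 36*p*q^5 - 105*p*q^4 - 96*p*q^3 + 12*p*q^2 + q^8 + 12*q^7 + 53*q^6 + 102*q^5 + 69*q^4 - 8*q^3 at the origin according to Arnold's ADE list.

The Hessian of f at 0 is [[0, 0], [0, 0]] with rank 0, so corank 2. A Groebner basis of the Jacobian ideal J(f) in C{p,q} is {p^3 - 18*p^2 + 72*p*q - 72*q^2, p^2*q - 8*p^2 + 32*p*q - 32*q^2, -7*p^2/2 + p*q^2 + 14*p*q - 14*q^2, -3*p^2/2 + 6*p*q + q^3 - 6*q^2}; counting standard monomials gives mu = 6. Corank 2; j^3 = (p - 2*q)^3 is a perfect cube, so E-series; the 4-jet and mu = 6 give E_6.

E_{6}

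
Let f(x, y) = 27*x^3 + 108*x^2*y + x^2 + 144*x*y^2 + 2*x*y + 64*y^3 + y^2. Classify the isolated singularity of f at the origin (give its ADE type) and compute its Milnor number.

Type A2, Milnor number mu = 2.

The Hessian of f at 0 is [[2, 2], [2, 2]] with rank 1, so corank 1. A Groebner basis of the Jacobian ideal J(f) in C{x,y} is {y^2, x + y}; counting standard monomials gives mu = 2. Corank 1: A-series; mu = 2 gives A_2.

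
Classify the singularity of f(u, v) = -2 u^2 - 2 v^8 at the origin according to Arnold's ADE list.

A7

The Hessian of f at 0 has rank 1. Corank 1: A-series; mu = 7 gives A_7.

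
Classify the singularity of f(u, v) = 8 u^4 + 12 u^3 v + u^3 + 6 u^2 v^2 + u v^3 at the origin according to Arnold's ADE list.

E7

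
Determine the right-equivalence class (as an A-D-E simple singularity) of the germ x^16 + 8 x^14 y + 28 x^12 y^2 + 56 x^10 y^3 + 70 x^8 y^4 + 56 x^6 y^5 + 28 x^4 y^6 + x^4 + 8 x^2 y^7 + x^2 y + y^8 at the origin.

The Hessian of f at 0 has rank 0. Corank 2; j^3 = x^2*y has shape L^2 M (L != M), so D-series; mu = 9 gives D_9.

D9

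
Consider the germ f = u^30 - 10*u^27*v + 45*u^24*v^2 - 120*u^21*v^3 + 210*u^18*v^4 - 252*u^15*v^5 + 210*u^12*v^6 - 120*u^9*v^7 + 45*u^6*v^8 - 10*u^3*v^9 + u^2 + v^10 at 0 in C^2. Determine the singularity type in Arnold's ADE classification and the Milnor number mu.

The Hessian of f at 0 has rank 1. Corank 1: A-series; mu = 9 gives A_9.

Type A_9, Milnor number mu = 9.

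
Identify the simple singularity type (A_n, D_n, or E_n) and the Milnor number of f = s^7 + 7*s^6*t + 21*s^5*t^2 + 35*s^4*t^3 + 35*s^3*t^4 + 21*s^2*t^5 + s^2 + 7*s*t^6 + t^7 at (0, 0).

Type A_6, Milnor number mu = 6.

The Hessian of f at 0 has rank 1. Corank 1: A-series; mu = 6 gives A_6.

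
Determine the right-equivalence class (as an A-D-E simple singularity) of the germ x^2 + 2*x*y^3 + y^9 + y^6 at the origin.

The Hessian of f at 0 has rank 1. Corank 1: A-series; mu = 8 gives A_8.

A_8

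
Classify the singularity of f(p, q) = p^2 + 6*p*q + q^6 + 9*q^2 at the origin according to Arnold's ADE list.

A5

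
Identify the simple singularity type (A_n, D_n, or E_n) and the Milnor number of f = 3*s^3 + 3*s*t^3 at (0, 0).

Type E_{7}, Milnor number mu = 7.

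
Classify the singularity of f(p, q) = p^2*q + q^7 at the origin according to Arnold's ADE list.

D_{8}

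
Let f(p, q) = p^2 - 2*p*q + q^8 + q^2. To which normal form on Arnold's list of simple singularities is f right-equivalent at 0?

The Hessian of f at 0 has rank 1. Corank 1: A-series; mu = 7 gives A_7.

A_7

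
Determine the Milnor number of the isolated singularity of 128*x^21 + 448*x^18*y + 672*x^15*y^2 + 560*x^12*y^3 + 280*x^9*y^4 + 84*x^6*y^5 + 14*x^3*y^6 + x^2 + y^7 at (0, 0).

The Hessian of f at 0 has rank 1. Corank 1: A-series; mu = 6 gives A_6.

6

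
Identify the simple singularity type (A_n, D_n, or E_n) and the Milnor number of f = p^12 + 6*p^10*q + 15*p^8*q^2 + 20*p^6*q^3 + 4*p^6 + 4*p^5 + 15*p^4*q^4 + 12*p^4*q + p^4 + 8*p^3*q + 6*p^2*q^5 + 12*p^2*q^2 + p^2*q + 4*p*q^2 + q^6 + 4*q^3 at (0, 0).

Type D7, Milnor number mu = 7.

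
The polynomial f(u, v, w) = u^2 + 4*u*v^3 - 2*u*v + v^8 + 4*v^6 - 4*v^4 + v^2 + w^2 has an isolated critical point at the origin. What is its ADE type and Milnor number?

Type A7, Milnor number mu = 7.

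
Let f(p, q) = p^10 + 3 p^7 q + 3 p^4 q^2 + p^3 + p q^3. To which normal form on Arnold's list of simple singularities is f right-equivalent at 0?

E7

The Hessian of f at 0 has rank 0. Corank 2; j^3 = p^3 is a perfect cube, so E-series; the 4-jet and mu = 7 give E_7.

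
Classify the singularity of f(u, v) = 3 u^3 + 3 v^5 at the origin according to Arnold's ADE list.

The Hessian of f at 0 has rank 0. Corank 2; j^3 = 3*u^3 is a perfect cube, so E-series; the 5-jet and mu = 8 give E_8.

E8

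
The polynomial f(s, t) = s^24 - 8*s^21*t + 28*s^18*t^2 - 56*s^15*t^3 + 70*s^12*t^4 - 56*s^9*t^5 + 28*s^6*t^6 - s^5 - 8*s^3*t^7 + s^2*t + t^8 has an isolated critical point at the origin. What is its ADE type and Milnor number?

Type D_{9}, Milnor number mu = 9.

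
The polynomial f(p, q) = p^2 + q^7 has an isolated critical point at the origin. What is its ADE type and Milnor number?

Type A6, Milnor number mu = 6.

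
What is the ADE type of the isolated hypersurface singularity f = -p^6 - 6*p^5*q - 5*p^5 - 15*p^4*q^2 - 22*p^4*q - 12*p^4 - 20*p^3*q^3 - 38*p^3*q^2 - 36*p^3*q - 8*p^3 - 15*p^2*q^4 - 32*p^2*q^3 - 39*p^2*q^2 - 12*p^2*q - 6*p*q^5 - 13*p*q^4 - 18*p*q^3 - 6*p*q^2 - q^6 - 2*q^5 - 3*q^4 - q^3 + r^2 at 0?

E_8

The Hessian of f at 0 has rank 1. Corank 2; j^3 = -(2*p + q)^3 is a perfect cube, so E-series; the 5-jet and mu = 8 give E_8.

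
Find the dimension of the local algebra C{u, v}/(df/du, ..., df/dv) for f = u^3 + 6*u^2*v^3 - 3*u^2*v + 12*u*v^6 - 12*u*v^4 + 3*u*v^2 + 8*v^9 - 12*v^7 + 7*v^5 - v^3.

8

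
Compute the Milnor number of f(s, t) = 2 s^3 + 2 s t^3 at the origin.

7

The Hessian of f at 0 has rank 0. Corank 2; j^3 = 2*s^3 is a perfect cube, so E-series; the 4-jet and mu = 7 give E_7.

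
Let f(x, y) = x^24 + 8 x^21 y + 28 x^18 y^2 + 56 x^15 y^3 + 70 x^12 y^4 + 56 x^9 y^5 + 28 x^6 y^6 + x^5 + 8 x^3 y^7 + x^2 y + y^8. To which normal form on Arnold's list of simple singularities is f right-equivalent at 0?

D9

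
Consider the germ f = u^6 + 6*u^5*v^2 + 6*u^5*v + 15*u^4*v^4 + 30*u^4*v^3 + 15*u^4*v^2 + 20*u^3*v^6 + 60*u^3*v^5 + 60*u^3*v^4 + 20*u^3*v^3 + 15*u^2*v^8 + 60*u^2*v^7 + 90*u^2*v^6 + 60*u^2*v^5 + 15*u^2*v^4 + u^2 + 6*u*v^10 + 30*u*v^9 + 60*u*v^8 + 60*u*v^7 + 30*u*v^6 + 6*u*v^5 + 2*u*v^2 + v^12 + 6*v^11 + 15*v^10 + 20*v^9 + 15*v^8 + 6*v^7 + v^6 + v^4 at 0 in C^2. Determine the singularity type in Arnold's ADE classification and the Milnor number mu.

The Hessian of f at 0 has rank 1. Corank 1: A-series; mu = 5 gives A_5.

Type A5, Milnor number mu = 5.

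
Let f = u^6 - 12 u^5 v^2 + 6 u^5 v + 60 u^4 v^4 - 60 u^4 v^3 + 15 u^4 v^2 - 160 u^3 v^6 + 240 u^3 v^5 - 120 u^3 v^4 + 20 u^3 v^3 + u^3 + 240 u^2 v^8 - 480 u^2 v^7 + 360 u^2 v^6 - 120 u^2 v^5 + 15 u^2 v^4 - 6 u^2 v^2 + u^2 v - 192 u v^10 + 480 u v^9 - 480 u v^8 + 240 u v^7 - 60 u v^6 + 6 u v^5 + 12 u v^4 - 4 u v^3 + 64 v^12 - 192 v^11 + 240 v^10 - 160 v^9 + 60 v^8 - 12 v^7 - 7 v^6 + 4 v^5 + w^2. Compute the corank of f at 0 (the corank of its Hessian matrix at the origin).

2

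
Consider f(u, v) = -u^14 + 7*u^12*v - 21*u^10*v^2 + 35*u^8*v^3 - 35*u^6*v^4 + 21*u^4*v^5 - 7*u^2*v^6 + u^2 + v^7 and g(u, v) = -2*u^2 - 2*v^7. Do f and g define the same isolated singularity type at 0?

Yes.

The Hessian of f at 0 has rank 1. Corank 1: A-series; mu = 6 gives A_6. The Hessian of g at 0 has rank 1. Corank 1: A-series; mu = 6 gives A_6. Both have type A_6, hence right-equivalent.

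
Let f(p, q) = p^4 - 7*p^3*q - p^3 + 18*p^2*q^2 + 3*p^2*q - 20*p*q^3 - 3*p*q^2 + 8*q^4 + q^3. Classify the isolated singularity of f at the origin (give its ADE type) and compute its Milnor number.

The Hessian of f at 0 is [[0, 0], [0, 0]] with rank 0, so corank 2. A Groebner basis of the Jacobian ideal J(f) in C{p,q} is {3*p^2 - 6*p*q + q^4 + q^3 + 3*q^2, p^3 - 9*p^2 + 18*p*q - 4*q^3 - 9*q^2, p^2*q - 5*p^2 + 10*p*q - 8*q^3/3 - 5*q^2, -2*p^2 + p*q^2 + 4*p*q - 5*q^3/3 - 2*q^2}; counting standard monomials gives mu = 7. Corank 2; j^3 = -(p - q)^3 is a perfect cube, so E-series; the 4-jet and mu = 7 give E_7.

Type E_{7}, Milnor number mu = 7.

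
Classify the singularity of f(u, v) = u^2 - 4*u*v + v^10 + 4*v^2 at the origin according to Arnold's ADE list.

The Hessian of f at 0 has rank 1. Corank 1: A-series; mu = 9 gives A_9.

A_9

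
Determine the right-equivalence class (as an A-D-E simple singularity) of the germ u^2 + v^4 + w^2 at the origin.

A_3

The Hessian of f at 0 has rank 2. Corank 1: A-series; mu = 3 gives A_3.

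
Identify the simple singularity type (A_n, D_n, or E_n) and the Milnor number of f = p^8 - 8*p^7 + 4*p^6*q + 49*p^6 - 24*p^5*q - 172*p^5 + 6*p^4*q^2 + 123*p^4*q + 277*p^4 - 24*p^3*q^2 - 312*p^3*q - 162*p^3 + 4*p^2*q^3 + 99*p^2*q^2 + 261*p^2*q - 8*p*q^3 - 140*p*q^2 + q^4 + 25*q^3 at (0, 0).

The Hessian of f at 0 has rank 0. Corank 2; j^3 = -(2*p - q)*(9*p - 5*q)^2 has shape L^2 M (L != M), so D-series; mu = 5 gives D_5.

Type D_5, Milnor number mu = 5.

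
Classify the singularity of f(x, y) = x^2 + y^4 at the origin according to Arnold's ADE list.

A_{3}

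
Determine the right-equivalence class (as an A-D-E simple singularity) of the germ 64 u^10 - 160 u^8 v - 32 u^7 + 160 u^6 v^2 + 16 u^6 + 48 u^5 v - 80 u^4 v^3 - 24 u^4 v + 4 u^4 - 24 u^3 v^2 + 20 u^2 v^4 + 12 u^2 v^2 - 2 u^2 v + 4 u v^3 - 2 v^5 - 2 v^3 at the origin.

The Hessian of f at 0 is [[0, 0], [0, 0]] with rank 0, so corank 2. A Groebner basis of the Jacobian ideal J(f) in C{u,v} is {v^3, u^2 + 3*v^2, u*v}; counting standard monomials gives mu = 4. Corank 2; j^3 = -2*v*(u^2 + v^2) splits into three distinct lines over C (the quadratic factor has nonzero discriminant), so D_4.

D_4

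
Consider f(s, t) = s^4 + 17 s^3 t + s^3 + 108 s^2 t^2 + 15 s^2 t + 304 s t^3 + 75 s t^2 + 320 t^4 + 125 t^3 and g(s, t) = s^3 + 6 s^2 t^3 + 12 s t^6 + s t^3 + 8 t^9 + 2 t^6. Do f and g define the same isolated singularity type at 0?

Yes.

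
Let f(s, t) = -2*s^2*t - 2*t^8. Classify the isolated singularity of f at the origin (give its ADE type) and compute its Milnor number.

The Hessian of f at 0 has rank 0. Corank 2; j^3 = -2*s^2*t has shape L^2 M (L != M), so D-series; mu = 9 gives D_9.

Type D_{9}, Milnor number mu = 9.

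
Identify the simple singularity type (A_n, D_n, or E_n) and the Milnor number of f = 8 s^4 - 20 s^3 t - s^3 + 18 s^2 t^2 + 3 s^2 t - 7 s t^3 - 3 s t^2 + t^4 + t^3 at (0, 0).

Type E_7, Milnor number mu = 7.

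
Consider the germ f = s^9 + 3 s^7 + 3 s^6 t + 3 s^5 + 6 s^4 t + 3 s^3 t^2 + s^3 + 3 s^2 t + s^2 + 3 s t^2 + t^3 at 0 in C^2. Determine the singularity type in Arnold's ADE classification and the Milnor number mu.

The Hessian of f at 0 has rank 1. Corank 1: A-series; mu = 2 gives A_2.

Type A_{2}, Milnor number mu = 2.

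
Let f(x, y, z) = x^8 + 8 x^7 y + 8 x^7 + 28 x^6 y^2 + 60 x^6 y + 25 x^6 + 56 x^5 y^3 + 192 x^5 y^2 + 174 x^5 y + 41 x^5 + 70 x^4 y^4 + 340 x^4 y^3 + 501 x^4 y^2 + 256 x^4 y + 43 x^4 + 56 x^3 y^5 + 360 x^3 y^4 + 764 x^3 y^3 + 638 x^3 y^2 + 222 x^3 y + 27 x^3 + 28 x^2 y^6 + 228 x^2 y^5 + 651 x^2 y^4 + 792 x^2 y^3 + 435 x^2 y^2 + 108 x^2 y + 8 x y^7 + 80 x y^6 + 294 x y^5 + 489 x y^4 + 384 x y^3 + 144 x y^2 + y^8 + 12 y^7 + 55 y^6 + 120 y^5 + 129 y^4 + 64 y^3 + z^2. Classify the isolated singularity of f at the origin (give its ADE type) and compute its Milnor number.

Type E_6, Milnor number mu = 6.

The Hessian of f at 0 has rank 1. Corank 2; j^3 = (3*x + 4*y)^3 is a perfect cube, so E-series; the 4-jet and mu = 6 give E_6.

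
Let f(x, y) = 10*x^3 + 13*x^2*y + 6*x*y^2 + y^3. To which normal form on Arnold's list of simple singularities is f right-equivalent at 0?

D_4

The Hessian of f at 0 has rank 0. Corank 2; j^3 = (2*x + y)*(5*x^2 + 4*x*y + y^2) splits into three distinct lines over C (the quadratic factor has nonzero discriminant), so D_4.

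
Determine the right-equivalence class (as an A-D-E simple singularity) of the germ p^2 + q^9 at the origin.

The Hessian of f at 0 is [[2, 0], [0, 0]] with rank 1, so corank 1. A Groebner basis of the Jacobian ideal J(f) in C{p,q} is {q^8, p}; counting standard monomials gives mu = 8. Corank 1: A-series; mu = 8 gives A_8.

A8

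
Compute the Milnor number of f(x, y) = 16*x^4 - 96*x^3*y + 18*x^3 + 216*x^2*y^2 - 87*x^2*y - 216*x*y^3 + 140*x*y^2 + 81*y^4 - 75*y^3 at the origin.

5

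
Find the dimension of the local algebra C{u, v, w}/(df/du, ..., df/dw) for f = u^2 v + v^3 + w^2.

4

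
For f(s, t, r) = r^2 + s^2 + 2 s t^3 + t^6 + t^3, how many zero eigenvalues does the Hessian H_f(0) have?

1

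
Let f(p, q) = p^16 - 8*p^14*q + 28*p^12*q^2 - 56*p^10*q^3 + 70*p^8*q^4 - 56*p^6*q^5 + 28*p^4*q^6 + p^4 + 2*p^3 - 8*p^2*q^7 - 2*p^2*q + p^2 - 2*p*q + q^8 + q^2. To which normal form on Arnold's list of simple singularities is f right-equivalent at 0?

A_7

The Hessian of f at 0 is [[2, -2], [-2, 2]] with rank 1, so corank 1. A Groebner basis of the Jacobian ideal J(f) in C{p,q} is {p*q^3 + 6*p*q^2 + 5*p*q + p - 3*q^3 - 4*q^2 - q, 14*p*q^2 + 14*p*q + 3*p + q^4 - 6*q^3 - 11*q^2 - 3*q, p^2 + p - q}; counting standard monomials gives mu = 7. Corank 1: A-series; mu = 7 gives A_7.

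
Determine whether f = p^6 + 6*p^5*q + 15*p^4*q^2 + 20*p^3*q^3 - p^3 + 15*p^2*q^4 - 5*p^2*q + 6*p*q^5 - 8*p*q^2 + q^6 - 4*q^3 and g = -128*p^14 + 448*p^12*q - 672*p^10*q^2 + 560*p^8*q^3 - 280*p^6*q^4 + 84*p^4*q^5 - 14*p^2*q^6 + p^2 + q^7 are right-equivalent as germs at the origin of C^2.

The Hessian of f at 0 has rank 0. Corank 2; j^3 = -(p + q)*(p + 2*q)^2 has shape L^2 M (L != M), so D-series; mu = 7 gives D_7. The Hessian of g at 0 has rank 1. Corank 1: A-series; mu = 6 gives A_6. f is D_7 but g is A_6, hence not right-equivalent.

No.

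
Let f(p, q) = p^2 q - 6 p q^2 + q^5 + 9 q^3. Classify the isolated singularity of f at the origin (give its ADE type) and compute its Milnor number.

The Hessian of f at 0 has rank 0. Corank 2; j^3 = q*(p - 3*q)^2 has shape L^2 M (L != M), so D-series; mu = 6 gives D_6.

Type D_{6}, Milnor number mu = 6.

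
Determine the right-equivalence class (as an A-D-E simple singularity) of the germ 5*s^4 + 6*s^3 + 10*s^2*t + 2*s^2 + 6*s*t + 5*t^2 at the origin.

A_1

The Hessian of f at 0 is [[4, 6], [6, 10]] with rank 2, so corank 0. A Groebner basis of the Jacobian ideal J(f) in C{s,t} is {s, t}; counting standard monomials gives mu = 1. Corank 0: nondegenerate Morse point, so A_1.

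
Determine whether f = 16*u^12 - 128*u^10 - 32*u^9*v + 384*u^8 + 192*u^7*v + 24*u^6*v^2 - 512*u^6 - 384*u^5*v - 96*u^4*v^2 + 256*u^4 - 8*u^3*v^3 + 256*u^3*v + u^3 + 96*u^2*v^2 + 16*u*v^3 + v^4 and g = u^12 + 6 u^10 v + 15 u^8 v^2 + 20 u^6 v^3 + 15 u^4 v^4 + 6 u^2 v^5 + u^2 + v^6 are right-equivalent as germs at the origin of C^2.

The Hessian of f at 0 is [[0, 0], [0, 0]] with rank 0, so corank 2. A Groebner basis of the Jacobian ideal J(f) in C{u,v} is {v^4, u*v^2 + v^3/12, u^2}; counting standard monomials gives mu = 6. Corank 2; j^3 = u^3 is a perfect cube, so E-series; the 4-jet and mu = 6 give E_6. The Hessian of g at 0 is [[2, 0], [0, 0]] with rank 1, so corank 1. A Groebner basis of the Jacobian ideal J(g) in C{u,v} is {v^5, u}; counting standard monomials gives mu = 5. Corank 1: A-series; mu = 5 gives A_5. f is E_6 but g is A_5, hence not right-equivalent.

No.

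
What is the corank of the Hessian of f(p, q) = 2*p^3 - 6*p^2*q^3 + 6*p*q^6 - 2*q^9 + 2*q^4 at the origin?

2

Hessian at 0 has rank 0.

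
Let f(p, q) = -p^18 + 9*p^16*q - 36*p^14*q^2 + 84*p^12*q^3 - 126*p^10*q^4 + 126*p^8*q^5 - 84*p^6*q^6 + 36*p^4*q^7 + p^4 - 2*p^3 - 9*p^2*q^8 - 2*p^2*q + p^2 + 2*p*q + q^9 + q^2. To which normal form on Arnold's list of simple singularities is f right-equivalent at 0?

A_{8}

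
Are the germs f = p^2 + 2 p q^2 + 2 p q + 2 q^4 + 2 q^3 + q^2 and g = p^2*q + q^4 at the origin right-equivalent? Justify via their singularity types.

No.

The Hessian of f at 0 has rank 1. Corank 1: A-series; mu = 3 gives A_3. The Hessian of g at 0 has rank 0. Corank 2; j^3 = p^2*q has shape L^2 M (L != M), so D-series; mu = 5 gives D_5. f is A_3 but g is D_5, hence not right-equivalent.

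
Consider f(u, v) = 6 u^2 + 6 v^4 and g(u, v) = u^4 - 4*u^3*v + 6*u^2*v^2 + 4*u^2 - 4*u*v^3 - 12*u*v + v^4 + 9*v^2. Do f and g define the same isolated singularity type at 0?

Yes.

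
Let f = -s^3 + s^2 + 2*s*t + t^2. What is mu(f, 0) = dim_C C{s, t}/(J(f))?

2

The Hessian of f at 0 is [[2, 2], [2, 2]] with rank 1, so corank 1. A Groebner basis of the Jacobian ideal J(f) in C{s,t} is {t^2, s + t}; counting standard monomials gives mu = 2. Corank 1: A-series; mu = 2 gives A_2.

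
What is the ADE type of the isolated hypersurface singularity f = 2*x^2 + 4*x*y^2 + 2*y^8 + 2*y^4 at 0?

A_{7}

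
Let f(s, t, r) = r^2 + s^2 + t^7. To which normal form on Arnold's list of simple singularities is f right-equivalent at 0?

A_6

The Hessian of f at 0 is [[2, 0, 0], [0, 0, 0], [0, 0, 2]] with rank 2, so corank 1. A Groebner basis of the Jacobian ideal J(f) in C{s,t,r} is {t^6, s, r}; counting standard monomials gives mu = 6. Corank 1: A-series; mu = 6 gives A_6.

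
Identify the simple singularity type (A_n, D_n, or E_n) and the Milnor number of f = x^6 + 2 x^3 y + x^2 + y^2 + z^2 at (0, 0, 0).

Type A_1, Milnor number mu = 1.

The Hessian of f at 0 is [[2, 0, 0], [0, 2, 0], [0, 0, 2]] with rank 3, so corank 0. A Groebner basis of the Jacobian ideal J(f) in C{x,y,z} is {x, y, z}; counting standard monomials gives mu = 1. Corank 0: nondegenerate Morse point, so A_1.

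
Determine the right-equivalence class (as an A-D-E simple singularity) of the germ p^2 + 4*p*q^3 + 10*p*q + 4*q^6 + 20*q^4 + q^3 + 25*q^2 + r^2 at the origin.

The Hessian of f at 0 has rank 2. Corank 1: A-series; mu = 2 gives A_2.

A_2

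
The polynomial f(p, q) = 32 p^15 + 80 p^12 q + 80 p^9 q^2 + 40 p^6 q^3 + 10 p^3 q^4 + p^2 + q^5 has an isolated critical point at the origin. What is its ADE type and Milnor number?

The Hessian of f at 0 has rank 1. Corank 1: A-series; mu = 4 gives A_4.

Type A_{4}, Milnor number mu = 4.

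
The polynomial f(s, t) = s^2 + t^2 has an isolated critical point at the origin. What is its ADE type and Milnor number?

The Hessian of f at 0 has rank 2. Corank 0: nondegenerate Morse point, so A_1.

Type A_{1}, Milnor number mu = 1.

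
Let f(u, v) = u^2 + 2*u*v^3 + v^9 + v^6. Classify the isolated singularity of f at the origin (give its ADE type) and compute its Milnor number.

The Hessian of f at 0 has rank 1. Corank 1: A-series; mu = 8 gives A_8.

Type A8, Milnor number mu = 8.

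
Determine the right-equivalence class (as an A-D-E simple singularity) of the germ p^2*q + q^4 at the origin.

D_{5}

The Hessian of f at 0 has rank 0. Corank 2; j^3 = p^2*q has shape L^2 M (L != M), so D-series; mu = 5 gives D_5.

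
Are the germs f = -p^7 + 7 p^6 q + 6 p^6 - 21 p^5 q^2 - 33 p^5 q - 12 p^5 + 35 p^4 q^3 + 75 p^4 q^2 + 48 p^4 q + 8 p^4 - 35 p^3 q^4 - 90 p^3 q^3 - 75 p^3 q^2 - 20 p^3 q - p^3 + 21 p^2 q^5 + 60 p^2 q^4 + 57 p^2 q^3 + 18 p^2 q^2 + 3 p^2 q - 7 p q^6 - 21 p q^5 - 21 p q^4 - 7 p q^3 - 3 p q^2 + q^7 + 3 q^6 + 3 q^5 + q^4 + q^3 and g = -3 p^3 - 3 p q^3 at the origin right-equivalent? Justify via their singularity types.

Yes.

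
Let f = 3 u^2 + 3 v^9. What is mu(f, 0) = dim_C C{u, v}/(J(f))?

The Hessian of f at 0 is [[6, 0], [0, 0]] with rank 1, so corank 1. A Groebner basis of the Jacobian ideal J(f) in C{u,v} is {v^8, u}; counting standard monomials gives mu = 8. Corank 1: A-series; mu = 8 gives A_8.

8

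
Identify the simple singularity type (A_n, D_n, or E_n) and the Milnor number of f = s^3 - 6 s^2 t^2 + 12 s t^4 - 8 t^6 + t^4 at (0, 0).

The Hessian of f at 0 is [[0, 0], [0, 0]] with rank 0, so corank 2. A Groebner basis of the Jacobian ideal J(f) in C{s,t} is {s^3, s^2*t, -s^2/4 + s*t^2, t^3}; counting standard monomials gives mu = 6. Corank 2; j^3 = s^3 is a perfect cube, so E-series; the 4-jet and mu = 6 give E_6.

Type E6, Milnor number mu = 6.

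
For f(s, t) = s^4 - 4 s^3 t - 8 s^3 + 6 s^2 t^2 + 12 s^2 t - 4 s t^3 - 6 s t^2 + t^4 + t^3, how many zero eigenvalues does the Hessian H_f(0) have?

2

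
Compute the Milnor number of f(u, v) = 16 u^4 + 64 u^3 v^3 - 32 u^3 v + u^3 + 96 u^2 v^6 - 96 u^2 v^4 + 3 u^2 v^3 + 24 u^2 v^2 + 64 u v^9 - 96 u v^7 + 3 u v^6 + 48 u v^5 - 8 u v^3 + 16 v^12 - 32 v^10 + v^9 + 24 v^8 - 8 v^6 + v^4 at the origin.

The Hessian of f at 0 has rank 0. Corank 2; j^3 = u^3 is a perfect cube, so E-series; the 4-jet and mu = 6 give E_6.

6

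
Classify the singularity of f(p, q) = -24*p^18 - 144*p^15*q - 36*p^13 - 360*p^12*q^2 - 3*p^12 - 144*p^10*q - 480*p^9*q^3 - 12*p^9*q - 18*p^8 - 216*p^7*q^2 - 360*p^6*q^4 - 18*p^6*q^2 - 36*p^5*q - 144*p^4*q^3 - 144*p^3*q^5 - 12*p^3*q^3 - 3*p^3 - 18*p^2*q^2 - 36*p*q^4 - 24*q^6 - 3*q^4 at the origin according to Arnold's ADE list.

The Hessian of f at 0 has rank 0. Corank 2; j^3 = -3*p^3 is a perfect cube, so E-series; the 4-jet and mu = 6 give E_6.

E6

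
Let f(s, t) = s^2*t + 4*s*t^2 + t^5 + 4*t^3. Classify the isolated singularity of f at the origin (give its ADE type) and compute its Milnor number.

Type D_{6}, Milnor number mu = 6.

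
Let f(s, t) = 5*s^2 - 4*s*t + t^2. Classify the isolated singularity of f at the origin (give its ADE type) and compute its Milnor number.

Type A1, Milnor number mu = 1.

The Hessian of f at 0 has rank 2. Corank 0: nondegenerate Morse point, so A_1.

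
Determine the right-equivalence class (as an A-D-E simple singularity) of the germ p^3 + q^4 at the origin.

E6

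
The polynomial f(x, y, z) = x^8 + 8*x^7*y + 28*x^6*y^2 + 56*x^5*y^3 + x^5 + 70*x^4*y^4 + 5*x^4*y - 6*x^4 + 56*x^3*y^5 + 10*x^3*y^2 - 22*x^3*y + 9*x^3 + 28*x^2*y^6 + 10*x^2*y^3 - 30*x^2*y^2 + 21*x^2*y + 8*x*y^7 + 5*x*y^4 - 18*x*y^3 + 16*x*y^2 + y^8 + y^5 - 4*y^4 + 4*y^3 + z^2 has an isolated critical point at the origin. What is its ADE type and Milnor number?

Type D9, Milnor number mu = 9.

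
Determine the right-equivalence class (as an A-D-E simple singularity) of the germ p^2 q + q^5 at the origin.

D_{6}

The Hessian of f at 0 is [[0, 0], [0, 0]] with rank 0, so corank 2. A Groebner basis of the Jacobian ideal J(f) in C{p,q} is {p^2/5 + q^4, p^3, p*q}; counting standard monomials gives mu = 6. Corank 2; j^3 = p^2*q has shape L^2 M (L != M), so D-series; mu = 6 gives D_6.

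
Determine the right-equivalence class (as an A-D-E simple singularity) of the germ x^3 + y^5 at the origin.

E8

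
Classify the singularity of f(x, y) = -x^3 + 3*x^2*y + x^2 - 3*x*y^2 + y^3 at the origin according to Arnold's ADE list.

The Hessian of f at 0 has rank 1. Corank 1: A-series; mu = 2 gives A_2.

A_{2}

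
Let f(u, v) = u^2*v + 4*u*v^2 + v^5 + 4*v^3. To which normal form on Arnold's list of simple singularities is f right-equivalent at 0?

D_6

The Hessian of f at 0 has rank 0. Corank 2; j^3 = v*(u + 2*v)^2 has shape L^2 M (L != M), so D-series; mu = 6 gives D_6.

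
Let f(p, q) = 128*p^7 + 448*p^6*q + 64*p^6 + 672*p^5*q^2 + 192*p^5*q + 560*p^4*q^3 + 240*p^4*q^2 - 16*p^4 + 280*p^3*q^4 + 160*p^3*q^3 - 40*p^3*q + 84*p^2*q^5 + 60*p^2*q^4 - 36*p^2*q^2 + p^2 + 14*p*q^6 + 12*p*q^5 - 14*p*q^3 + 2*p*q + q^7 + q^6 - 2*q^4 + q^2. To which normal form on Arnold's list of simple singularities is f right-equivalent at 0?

A_{6}

The Hessian of f at 0 has rank 1. Corank 1: A-series; mu = 6 gives A_6.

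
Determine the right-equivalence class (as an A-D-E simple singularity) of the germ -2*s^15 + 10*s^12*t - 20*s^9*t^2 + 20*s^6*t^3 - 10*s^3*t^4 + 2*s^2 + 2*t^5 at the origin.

A_{4}

The Hessian of f at 0 has rank 1. Corank 1: A-series; mu = 4 gives A_4.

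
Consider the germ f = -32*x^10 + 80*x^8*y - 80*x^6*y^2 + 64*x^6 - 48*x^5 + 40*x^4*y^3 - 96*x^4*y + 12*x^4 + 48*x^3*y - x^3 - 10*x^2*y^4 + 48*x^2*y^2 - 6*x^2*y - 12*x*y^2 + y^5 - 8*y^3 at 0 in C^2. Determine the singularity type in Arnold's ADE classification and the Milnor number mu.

Type E_8, Milnor number mu = 8.

The Hessian of f at 0 has rank 0. Corank 2; j^3 = -(x + 2*y)^3 is a perfect cube, so E-series; the 5-jet and mu = 8 give E_8.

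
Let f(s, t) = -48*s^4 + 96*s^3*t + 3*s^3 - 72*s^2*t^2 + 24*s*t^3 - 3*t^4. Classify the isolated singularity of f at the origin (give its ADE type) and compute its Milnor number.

The Hessian of f at 0 has rank 0. Corank 2; j^3 = 3*s^3 is a perfect cube, so E-series; the 4-jet and mu = 6 give E_6.

Type E6, Milnor number mu = 6.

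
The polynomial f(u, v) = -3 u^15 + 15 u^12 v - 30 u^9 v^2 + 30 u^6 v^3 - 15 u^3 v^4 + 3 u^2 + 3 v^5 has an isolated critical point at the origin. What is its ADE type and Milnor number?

Type A_4, Milnor number mu = 4.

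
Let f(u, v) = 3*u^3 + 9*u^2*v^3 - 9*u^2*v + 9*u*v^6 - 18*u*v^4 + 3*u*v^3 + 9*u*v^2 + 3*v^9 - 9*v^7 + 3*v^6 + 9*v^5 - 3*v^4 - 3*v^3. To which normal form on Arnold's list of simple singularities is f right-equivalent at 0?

E_7

The Hessian of f at 0 has rank 0. Corank 2; j^3 = 3*(u - v)^3 is a perfect cube, so E-series; the 4-jet and mu = 7 give E_7.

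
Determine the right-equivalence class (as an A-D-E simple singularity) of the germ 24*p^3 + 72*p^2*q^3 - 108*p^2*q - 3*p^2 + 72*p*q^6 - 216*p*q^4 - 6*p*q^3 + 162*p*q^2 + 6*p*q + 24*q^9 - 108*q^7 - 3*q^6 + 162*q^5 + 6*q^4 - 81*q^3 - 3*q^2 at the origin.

A_2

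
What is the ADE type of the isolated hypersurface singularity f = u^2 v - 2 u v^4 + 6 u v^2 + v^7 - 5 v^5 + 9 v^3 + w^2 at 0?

D_{6}

The Hessian of f at 0 has rank 1. Corank 2; j^3 = v*(u + 3*v)^2 has shape L^2 M (L != M), so D-series; mu = 6 gives D_6.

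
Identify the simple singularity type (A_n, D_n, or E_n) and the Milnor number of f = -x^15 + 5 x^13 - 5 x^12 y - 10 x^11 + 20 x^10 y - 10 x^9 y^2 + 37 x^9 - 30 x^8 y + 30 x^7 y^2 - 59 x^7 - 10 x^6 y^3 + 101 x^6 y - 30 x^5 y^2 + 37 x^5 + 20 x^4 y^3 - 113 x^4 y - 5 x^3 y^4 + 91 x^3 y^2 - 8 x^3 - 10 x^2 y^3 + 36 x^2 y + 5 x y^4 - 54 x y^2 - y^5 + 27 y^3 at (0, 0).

Type E8, Milnor number mu = 8.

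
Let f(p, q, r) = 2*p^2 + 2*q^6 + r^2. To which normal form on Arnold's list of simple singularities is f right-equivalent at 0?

A5

The Hessian of f at 0 is [[4, 0, 0], [0, 0, 0], [0, 0, 2]] with rank 2, so corank 1. A Groebner basis of the Jacobian ideal J(f) in C{p,q,r} is {q^5, p, r}; counting standard monomials gives mu = 5. Corank 1: A-series; mu = 5 gives A_5.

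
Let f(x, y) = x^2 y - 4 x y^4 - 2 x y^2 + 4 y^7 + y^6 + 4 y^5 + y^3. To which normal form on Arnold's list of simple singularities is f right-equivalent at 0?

The Hessian of f at 0 has rank 0. Corank 2; j^3 = y*(x - y)^2 has shape L^2 M (L != M), so D-series; mu = 7 gives D_7.

D7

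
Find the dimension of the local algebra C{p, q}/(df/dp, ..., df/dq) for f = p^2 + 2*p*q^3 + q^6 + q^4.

The Hessian of f at 0 has rank 1. Corank 1: A-series; mu = 3 gives A_3.

3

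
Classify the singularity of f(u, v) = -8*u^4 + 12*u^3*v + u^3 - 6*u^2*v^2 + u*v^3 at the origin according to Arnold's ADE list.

The Hessian of f at 0 has rank 0. Corank 2; j^3 = u^3 is a perfect cube, so E-series; the 4-jet and mu = 7 give E_7.

E_7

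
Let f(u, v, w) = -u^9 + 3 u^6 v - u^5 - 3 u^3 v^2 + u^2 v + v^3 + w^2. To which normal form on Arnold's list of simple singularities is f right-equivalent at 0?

D_{4}

The Hessian of f at 0 has rank 1. Corank 2; j^3 = v*(u^2 + v^2) splits into three distinct lines over C (the quadratic factor has nonzero discriminant), so D_4.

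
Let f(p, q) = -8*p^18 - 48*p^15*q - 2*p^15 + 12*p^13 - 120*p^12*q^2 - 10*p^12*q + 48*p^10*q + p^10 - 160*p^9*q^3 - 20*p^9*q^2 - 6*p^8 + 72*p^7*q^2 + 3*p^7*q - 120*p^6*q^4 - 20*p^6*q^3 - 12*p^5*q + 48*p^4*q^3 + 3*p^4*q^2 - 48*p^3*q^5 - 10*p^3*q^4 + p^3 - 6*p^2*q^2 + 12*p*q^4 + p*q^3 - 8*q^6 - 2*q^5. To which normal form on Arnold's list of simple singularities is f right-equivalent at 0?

E_{7}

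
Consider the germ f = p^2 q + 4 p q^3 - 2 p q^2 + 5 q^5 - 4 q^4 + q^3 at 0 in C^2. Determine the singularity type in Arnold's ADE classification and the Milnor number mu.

The Hessian of f at 0 is [[0, 0], [0, 0]] with rank 0, so corank 2. A Groebner basis of the Jacobian ideal J(f) in C{p,q} is {p^3 - 6*p^2 + 25*p*q/2 - 13*q^2/2, p^2*q - 4*p^2 + 17*p*q/2 - 9*q^2/2, -2*p^2 + p*q^2 + 9*p*q/2 - 5*q^2/2, p*q/2 + q^3 - q^2/2}; counting standard monomials gives mu = 6. Corank 2; j^3 = q*(p - q)^2 has shape L^2 M (L != M), so D-series; mu = 6 gives D_6.

Type D_{6}, Milnor number mu = 6.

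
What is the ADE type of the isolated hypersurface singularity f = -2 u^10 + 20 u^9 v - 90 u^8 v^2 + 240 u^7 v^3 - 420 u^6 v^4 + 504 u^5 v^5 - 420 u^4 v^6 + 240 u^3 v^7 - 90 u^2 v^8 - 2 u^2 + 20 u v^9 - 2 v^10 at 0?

The Hessian of f at 0 has rank 1. Corank 1: A-series; mu = 9 gives A_9.

A_9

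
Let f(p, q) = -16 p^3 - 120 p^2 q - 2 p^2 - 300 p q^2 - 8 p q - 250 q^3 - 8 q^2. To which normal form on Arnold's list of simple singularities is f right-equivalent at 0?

A_2

The Hessian of f at 0 has rank 1. Corank 1: A-series; mu = 2 gives A_2.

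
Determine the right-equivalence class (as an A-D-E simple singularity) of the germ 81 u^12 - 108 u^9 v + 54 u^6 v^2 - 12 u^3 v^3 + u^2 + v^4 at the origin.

A3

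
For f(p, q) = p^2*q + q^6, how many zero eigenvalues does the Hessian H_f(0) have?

2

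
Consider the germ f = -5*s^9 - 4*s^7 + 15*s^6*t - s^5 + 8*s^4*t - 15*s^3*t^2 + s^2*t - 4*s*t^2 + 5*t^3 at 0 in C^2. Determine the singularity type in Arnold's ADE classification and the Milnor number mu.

The Hessian of f at 0 is [[0, 0], [0, 0]] with rank 0, so corank 2. A Groebner basis of the Jacobian ideal J(f) in C{s,t} is {t^3, s^2 - t^2, s*t - 2*t^2}; counting standard monomials gives mu = 4. Corank 2; j^3 = t*(s^2 - 4*s*t + 5*t^2) splits into three distinct lines over C (the quadratic factor has nonzero discriminant), so D_4.

Type D_{4}, Milnor number mu = 4.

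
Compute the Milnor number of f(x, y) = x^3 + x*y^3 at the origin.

7

The Hessian of f at 0 has rank 0. Corank 2; j^3 = x^3 is a perfect cube, so E-series; the 4-jet and mu = 7 give E_7.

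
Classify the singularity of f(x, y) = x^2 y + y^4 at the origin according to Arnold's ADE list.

D_5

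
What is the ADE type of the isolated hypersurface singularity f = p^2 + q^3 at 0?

The Hessian of f at 0 has rank 1. Corank 1: A-series; mu = 2 gives A_2.

A2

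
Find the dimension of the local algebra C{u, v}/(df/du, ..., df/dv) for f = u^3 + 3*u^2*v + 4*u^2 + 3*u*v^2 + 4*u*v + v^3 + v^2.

2

The Hessian of f at 0 has rank 1. Corank 1: A-series; mu = 2 gives A_2.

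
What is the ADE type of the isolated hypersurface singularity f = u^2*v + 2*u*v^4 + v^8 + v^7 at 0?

The Hessian of f at 0 has rank 0. Corank 2; j^3 = u^2*v has shape L^2 M (L != M), so D-series; mu = 9 gives D_9.

D9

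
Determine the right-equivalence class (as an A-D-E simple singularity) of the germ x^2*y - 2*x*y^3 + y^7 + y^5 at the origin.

D8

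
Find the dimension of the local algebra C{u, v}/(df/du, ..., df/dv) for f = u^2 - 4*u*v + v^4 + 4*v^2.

3

The Hessian of f at 0 is [[2, -4], [-4, 8]] with rank 1, so corank 1. A Groebner basis of the Jacobian ideal J(f) in C{u,v} is {v^3, u - 2*v}; counting standard monomials gives mu = 3. Corank 1: A-series; mu = 3 gives A_3.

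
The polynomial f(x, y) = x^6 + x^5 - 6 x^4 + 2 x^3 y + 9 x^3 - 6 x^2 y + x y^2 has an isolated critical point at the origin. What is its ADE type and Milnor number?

Type D_{7}, Milnor number mu = 7.

The Hessian of f at 0 has rank 0. Corank 2; j^3 = x*(3*x - y)^2 has shape L^2 M (L != M), so D-series; mu = 7 gives D_7.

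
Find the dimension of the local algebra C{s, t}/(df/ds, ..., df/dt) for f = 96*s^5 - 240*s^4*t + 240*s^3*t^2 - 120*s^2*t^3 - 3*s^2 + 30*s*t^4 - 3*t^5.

4

The Hessian of f at 0 has rank 1. Corank 1: A-series; mu = 4 gives A_4.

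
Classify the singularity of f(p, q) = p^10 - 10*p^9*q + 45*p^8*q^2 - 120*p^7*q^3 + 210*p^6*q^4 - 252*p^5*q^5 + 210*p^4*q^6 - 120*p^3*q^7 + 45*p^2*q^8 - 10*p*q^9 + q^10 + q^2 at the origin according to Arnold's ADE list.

A_9

The Hessian of f at 0 has rank 1. Corank 1: A-series; mu = 9 gives A_9.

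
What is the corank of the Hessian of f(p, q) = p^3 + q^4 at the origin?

2

Hessian at 0 has rank 0.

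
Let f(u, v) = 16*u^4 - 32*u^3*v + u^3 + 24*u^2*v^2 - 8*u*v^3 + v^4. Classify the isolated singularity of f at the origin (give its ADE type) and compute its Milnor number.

The Hessian of f at 0 is [[0, 0], [0, 0]] with rank 0, so corank 2. A Groebner basis of the Jacobian ideal J(f) in C{u,v} is {v^4, u*v^2 - v^3/6, u^2}; counting standard monomials gives mu = 6. Corank 2; j^3 = u^3 is a perfect cube, so E-series; the 4-jet and mu = 6 give E_6.

Type E_{6}, Milnor number mu = 6.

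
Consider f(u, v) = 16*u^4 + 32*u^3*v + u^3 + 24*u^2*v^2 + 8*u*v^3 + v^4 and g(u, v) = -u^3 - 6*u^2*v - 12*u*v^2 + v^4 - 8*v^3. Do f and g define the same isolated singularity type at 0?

Yes.

The Hessian of f at 0 has rank 0. Corank 2; j^3 = u^3 is a perfect cube, so E-series; the 4-jet and mu = 6 give E_6. The Hessian of g at 0 has rank 0. Corank 2; j^3 = -(u + 2*v)^3 is a perfect cube, so E-series; the 4-jet and mu = 6 give E_6. Both have type E_6, hence right-equivalent.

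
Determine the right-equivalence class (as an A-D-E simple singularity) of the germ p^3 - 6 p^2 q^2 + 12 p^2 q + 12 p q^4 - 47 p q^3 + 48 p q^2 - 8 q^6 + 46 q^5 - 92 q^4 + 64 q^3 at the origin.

E_7

The Hessian of f at 0 has rank 0. Corank 2; j^3 = (p + 4*q)^3 is a perfect cube, so E-series; the 4-jet and mu = 7 give E_7.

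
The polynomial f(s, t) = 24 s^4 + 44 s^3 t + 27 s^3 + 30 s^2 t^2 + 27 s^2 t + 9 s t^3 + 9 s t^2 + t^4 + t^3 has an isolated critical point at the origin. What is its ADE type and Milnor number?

Type E_{7}, Milnor number mu = 7.

The Hessian of f at 0 has rank 0. Corank 2; j^3 = (3*s + t)^3 is a perfect cube, so E-series; the 4-jet and mu = 7 give E_7.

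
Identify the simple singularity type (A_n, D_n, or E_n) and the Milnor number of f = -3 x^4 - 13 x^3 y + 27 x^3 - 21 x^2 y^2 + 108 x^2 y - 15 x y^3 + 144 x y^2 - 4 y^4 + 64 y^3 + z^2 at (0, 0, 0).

The Hessian of f at 0 is [[0, 0, 0], [0, 0, 0], [0, 0, 2]] with rank 1, so corank 2. A Groebner basis of the Jacobian ideal J(f) in C{x,y,z} is {19683*x^2 + 52488*x*y + y^4 + 27*y^3 + 34992*y^2, x^3 - 756*x^2 - 2016*x*y + 4*y^3/3 - 1344*y^2, x^2*y + 405*x^2 + 1080*x*y - 11*y^3/9 + 720*y^2, -162*x^2 + x*y^2 - 432*x*y + 10*y^3/9 - 288*y^2, z}; counting standard monomials gives mu = 7. Corank 2; j^3 = (3*x + 4*y)^3 is a perfect cube, so E-series; the 4-jet and mu = 7 give E_7.

Type E_7, Milnor number mu = 7.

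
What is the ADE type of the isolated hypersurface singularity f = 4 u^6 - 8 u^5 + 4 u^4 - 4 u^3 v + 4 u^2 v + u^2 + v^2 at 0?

A1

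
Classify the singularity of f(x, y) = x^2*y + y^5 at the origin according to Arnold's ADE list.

D_{6}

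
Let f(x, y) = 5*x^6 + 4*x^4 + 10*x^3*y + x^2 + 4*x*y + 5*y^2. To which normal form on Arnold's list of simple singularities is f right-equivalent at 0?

The Hessian of f at 0 has rank 2. Corank 0: nondegenerate Morse point, so A_1.

A_1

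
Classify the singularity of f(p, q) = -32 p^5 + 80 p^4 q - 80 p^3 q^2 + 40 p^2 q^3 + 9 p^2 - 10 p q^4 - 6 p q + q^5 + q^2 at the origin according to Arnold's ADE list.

A_{4}

The Hessian of f at 0 is [[18, -6], [-6, 2]] with rank 1, so corank 1. A Groebner basis of the Jacobian ideal J(f) in C{p,q} is {q^4, p - q/3}; counting standard monomials gives mu = 4. Corank 1: A-series; mu = 4 gives A_4.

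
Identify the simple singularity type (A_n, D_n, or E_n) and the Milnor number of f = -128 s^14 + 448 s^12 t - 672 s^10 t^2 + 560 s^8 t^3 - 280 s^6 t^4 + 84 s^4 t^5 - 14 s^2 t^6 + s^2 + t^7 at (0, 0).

The Hessian of f at 0 has rank 1. Corank 1: A-series; mu = 6 gives A_6.

Type A_6, Milnor number mu = 6.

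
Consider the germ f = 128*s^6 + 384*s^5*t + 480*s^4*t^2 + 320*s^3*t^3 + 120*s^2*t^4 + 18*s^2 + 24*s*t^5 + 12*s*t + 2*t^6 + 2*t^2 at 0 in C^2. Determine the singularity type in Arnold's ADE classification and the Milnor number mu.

The Hessian of f at 0 has rank 1. Corank 1: A-series; mu = 5 gives A_5.

Type A_5, Milnor number mu = 5.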